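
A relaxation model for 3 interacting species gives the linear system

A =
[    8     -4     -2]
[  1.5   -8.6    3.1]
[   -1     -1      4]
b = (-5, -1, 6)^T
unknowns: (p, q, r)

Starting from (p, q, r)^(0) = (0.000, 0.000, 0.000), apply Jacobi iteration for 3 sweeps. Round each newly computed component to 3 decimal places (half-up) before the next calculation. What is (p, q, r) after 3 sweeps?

(-0.008, 0.578, 1.589)

Iteration 1:
  p = (-5 - (-4)·0.000 - (-2)·0.000) / (8) = -0.625
  q = (-1 - (1.5)·0.000 - (3.1)·0.000) / (-8.6) = 0.116
  r = (6 - (-1)·0.000 - (-1)·0.000) / (4) = 1.500
Iteration 2:
  p = (-5 - (-4)·0.116 - (-2)·1.500) / (8) = -0.192
  q = (-1 - (1.5)·-0.625 - (3.1)·1.500) / (-8.6) = 0.548
  r = (6 - (-1)·-0.625 - (-1)·0.116) / (4) = 1.373
Iteration 3:
  p = (-5 - (-4)·0.548 - (-2)·1.373) / (8) = -0.008
  q = (-1 - (1.5)·-0.192 - (3.1)·1.373) / (-8.6) = 0.578
  r = (6 - (-1)·-0.192 - (-1)·0.548) / (4) = 1.589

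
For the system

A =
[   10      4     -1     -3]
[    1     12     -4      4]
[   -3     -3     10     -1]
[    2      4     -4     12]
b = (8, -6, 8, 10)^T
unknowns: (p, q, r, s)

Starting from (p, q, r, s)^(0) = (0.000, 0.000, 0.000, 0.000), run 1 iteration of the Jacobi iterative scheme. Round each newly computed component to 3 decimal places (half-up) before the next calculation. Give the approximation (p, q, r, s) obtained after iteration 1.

(0.800, -0.500, 0.800, 0.833)

Iteration 1:
  p = (8 - (4)·0.000 - (-1)·0.000 - (-3)·0.000) / (10) = 0.800
  q = (-6 - (1)·0.000 - (-4)·0.000 - (4)·0.000) / (12) = -0.500
  r = (8 - (-3)·0.000 - (-3)·0.000 - (-1)·0.000) / (10) = 0.800
  s = (10 - (2)·0.000 - (4)·0.000 - (-4)·0.000) / (12) = 0.833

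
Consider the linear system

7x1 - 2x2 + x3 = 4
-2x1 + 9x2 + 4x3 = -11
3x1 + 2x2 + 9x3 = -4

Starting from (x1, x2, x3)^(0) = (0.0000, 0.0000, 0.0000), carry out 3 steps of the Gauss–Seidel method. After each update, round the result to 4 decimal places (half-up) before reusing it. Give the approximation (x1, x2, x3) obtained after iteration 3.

(0.3393, -0.9994, -0.3355)

Iteration 1:
  x1 = (4 - (-2)·0.0000 - (1)·0.0000) / (7) = 0.5714
  x2 = (-11 - (-2)·0.5714 - (4)·0.0000) / (9) = -1.0952
  x3 = (-4 - (3)·0.5714 - (2)·-1.0952) / (9) = -0.3915
Iteration 2:
  x1 = (4 - (-2)·-1.0952 - (1)·-0.3915) / (7) = 0.3144
  x2 = (-11 - (-2)·0.3144 - (4)·-0.3915) / (9) = -0.9784
  x3 = (-4 - (3)·0.3144 - (2)·-0.9784) / (9) = -0.3318
Iteration 3:
  x1 = (4 - (-2)·-0.9784 - (1)·-0.3318) / (7) = 0.3393
  x2 = (-11 - (-2)·0.3393 - (4)·-0.3318) / (9) = -0.9994
  x3 = (-4 - (3)·0.3393 - (2)·-0.9994) / (9) = -0.3355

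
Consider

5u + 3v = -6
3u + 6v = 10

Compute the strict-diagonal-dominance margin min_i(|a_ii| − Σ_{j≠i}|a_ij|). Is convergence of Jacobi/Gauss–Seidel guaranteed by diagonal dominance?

2

row 1: |5| − (3) = 2
row 2: |6| − (3) = 3
minimum over rows = 2 → strictly diagonally dominant (convergence guaranteed)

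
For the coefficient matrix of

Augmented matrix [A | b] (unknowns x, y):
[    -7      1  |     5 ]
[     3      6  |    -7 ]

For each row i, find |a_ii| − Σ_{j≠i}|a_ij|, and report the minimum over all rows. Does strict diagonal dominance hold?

3

row 1: |-7| − (1) = 6
row 2: |6| − (3) = 3
minimum over rows = 3 → strictly diagonally dominant (convergence guaranteed)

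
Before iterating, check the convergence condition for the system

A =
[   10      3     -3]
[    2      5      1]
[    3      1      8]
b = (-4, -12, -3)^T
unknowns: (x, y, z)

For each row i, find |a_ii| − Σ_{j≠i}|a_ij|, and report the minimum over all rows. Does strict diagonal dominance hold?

2

row 1: |10| − (3+3) = 4
row 2: |5| − (2+1) = 2
row 3: |8| − (3+1) = 4
minimum over rows = 2 → strictly diagonally dominant (convergence guaranteed)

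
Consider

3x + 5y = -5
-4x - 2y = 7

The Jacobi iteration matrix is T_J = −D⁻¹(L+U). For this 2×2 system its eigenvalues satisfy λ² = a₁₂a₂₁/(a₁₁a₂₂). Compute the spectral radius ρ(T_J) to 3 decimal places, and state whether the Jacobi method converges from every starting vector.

1.826

a₁₂a₂₁/(a₁₁a₂₂) = (5)·(-4) / ((3)·(-2)) = 3.333333
ρ = √|3.333333| = √3.333333 = 1.826
ρ > 1, so Jacobi diverges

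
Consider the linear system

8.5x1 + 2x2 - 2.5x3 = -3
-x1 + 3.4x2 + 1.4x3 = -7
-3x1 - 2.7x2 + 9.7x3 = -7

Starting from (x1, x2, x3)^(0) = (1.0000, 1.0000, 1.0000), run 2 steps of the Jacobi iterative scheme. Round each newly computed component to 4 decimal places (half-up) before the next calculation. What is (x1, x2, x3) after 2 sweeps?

Iteration 1:
  x1 = (-3 - (2)·1.0000 - (-2.5)·1.0000) / (8.5) = -0.2941
  x2 = (-7 - (-1)·1.0000 - (1.4)·1.0000) / (3.4) = -2.1765
  x3 = (-7 - (-3)·1.0000 - (-2.7)·1.0000) / (9.7) = -0.1340
Iteration 2:
  x1 = (-3 - (2)·-2.1765 - (-2.5)·-0.1340) / (8.5) = 0.1198
  x2 = (-7 - (-1)·-0.2941 - (1.4)·-0.1340) / (3.4) = -2.0901
  x3 = (-7 - (-3)·-0.2941 - (-2.7)·-2.1765) / (9.7) = -1.4184

(0.1198, -2.0901, -1.4184)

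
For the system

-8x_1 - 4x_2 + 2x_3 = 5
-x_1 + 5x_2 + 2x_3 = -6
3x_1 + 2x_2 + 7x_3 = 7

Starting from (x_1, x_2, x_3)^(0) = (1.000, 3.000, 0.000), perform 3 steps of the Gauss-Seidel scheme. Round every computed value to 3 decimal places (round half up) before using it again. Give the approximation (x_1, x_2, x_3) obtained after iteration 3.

Iteration 1:
  x_1 = (5 - (-4)·3.000 - (2)·0.000) / (-8) = -2.125
  x_2 = (-6 - (-1)·-2.125 - (2)·0.000) / (5) = -1.625
  x_3 = (7 - (3)·-2.125 - (2)·-1.625) / (7) = 2.375
Iteration 2:
  x_1 = (5 - (-4)·-1.625 - (2)·2.375) / (-8) = 0.781
  x_2 = (-6 - (-1)·0.781 - (2)·2.375) / (5) = -1.994
  x_3 = (7 - (3)·0.781 - (2)·-1.994) / (7) = 1.235
Iteration 3:
  x_1 = (5 - (-4)·-1.994 - (2)·1.235) / (-8) = 0.681
  x_2 = (-6 - (-1)·0.681 - (2)·1.235) / (5) = -1.558
  x_3 = (7 - (3)·0.681 - (2)·-1.558) / (7) = 1.153

(0.681, -1.558, 1.153)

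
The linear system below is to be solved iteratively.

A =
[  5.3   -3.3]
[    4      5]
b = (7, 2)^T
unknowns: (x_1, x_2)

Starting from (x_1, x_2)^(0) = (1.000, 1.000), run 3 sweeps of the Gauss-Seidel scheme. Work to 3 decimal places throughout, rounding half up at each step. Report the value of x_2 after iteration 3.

-0.616

Iteration 1:
  x_1 = (7 - (-3.3)·1.000) / (5.3) = 1.943
  x_2 = (2 - (4)·1.943) / (5) = -1.154
Iteration 2:
  x_1 = (7 - (-3.3)·-1.154) / (5.3) = 0.602
  x_2 = (2 - (4)·0.602) / (5) = -0.082
Iteration 3:
  x_1 = (7 - (-3.3)·-0.082) / (5.3) = 1.270
  x_2 = (2 - (4)·1.270) / (5) = -0.616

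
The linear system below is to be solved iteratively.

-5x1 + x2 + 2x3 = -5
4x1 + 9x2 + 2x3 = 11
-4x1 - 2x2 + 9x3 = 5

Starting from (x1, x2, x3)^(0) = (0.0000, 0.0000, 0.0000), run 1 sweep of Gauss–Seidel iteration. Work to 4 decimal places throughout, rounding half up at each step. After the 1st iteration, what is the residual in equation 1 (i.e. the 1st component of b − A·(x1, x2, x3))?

Iteration 1:
  x1 = (-5 - (1)·0.0000 - (2)·0.0000) / (-5) = 1.0000
  x2 = (11 - (4)·1.0000 - (2)·0.0000) / (9) = 0.7778
  x3 = (5 - (-4)·1.0000 - (-2)·0.7778) / (9) = 1.1728
Residual b − A·x = (-3.1234, -2.3458, 0.0004)

-3.1234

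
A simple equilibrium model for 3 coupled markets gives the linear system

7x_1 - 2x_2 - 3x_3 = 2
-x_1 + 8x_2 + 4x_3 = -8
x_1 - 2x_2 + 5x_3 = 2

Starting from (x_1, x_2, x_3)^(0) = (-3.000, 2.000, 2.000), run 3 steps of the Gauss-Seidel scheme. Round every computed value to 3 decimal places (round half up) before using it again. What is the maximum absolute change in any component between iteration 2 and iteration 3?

Iteration 1:
  x_1 = (2 - (-2)·2.000 - (-3)·2.000) / (7) = 1.714
  x_2 = (-8 - (-1)·1.714 - (4)·2.000) / (8) = -1.786
  x_3 = (2 - (1)·1.714 - (-2)·-1.786) / (5) = -0.657
Iteration 2:
  x_1 = (2 - (-2)·-1.786 - (-3)·-0.657) / (7) = -0.506
  x_2 = (-8 - (-1)·-0.506 - (4)·-0.657) / (8) = -0.735
  x_3 = (2 - (1)·-0.506 - (-2)·-0.735) / (5) = 0.207
Iteration 3:
  x_1 = (2 - (-2)·-0.735 - (-3)·0.207) / (7) = 0.164
  x_2 = (-8 - (-1)·0.164 - (4)·0.207) / (8) = -1.083
  x_3 = (2 - (1)·0.164 - (-2)·-1.083) / (5) = -0.066
Change: (0.670, -0.348, -0.273) → max |·| = 0.670

0.670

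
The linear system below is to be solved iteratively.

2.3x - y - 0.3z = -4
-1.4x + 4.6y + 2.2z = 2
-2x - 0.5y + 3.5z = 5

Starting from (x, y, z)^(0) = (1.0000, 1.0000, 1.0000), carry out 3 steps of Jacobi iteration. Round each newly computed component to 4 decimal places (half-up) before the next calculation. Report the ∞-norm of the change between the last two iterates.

0.7011

Iteration 1:
  x = (-4 - (-1)·1.0000 - (-0.3)·1.0000) / (2.3) = -1.1739
  y = (2 - (-1.4)·1.0000 - (2.2)·1.0000) / (4.6) = 0.2609
  z = (5 - (-2)·1.0000 - (-0.5)·1.0000) / (3.5) = 2.1429
Iteration 2:
  x = (-4 - (-1)·0.2609 - (-0.3)·2.1429) / (2.3) = -1.3462
  y = (2 - (-1.4)·-1.1739 - (2.2)·2.1429) / (4.6) = -0.9474
  z = (5 - (-2)·-1.1739 - (-0.5)·0.2609) / (3.5) = 0.7950
Iteration 3:
  x = (-4 - (-1)·-0.9474 - (-0.3)·0.7950) / (2.3) = -2.0473
  y = (2 - (-1.4)·-1.3462 - (2.2)·0.7950) / (4.6) = -0.3551
  z = (5 - (-2)·-1.3462 - (-0.5)·-0.9474) / (3.5) = 0.5240
Change: (-0.7011, 0.5923, -0.2710) → max |·| = 0.7011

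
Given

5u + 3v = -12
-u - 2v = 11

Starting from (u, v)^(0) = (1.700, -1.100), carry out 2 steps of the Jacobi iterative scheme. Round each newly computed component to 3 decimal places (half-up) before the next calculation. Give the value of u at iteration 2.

1.410

Iteration 1:
  u = (-12 - (3)·-1.100) / (5) = -1.740
  v = (11 - (-1)·1.700) / (-2) = -6.350
Iteration 2:
  u = (-12 - (3)·-6.350) / (5) = 1.410
  v = (11 - (-1)·-1.740) / (-2) = -4.630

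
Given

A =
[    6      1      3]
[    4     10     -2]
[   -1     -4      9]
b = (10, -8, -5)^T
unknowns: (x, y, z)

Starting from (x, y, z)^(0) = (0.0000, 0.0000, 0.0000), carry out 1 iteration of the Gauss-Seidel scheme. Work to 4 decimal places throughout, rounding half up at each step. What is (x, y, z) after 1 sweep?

(1.6667, -1.4667, -1.0222)

Iteration 1:
  x = (10 - (1)·0.0000 - (3)·0.0000) / (6) = 1.6667
  y = (-8 - (4)·1.6667 - (-2)·0.0000) / (10) = -1.4667
  z = (-5 - (-1)·1.6667 - (-4)·-1.4667) / (9) = -1.0222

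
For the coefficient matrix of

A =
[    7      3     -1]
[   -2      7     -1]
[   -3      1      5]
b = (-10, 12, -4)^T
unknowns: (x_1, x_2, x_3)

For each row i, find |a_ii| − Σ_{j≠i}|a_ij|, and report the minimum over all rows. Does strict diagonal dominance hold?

1

row 1: |7| − (3+1) = 3
row 2: |7| − (2+1) = 4
row 3: |5| − (3+1) = 1
minimum over rows = 1 → strictly diagonally dominant (convergence guaranteed)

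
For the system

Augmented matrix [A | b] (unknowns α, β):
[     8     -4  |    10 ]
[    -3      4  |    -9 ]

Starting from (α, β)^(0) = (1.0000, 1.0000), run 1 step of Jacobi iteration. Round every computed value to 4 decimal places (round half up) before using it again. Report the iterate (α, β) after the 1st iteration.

(1.7500, -1.5000)

Iteration 1:
  α = (10 - (-4)·1.0000) / (8) = 1.7500
  β = (-9 - (-3)·1.0000) / (4) = -1.5000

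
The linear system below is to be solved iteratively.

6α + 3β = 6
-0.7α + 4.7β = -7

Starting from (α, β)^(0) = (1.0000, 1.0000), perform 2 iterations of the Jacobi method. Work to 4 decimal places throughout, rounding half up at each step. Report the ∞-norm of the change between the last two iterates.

Iteration 1:
  α = (6 - (3)·1.0000) / (6) = 0.5000
  β = (-7 - (-0.7)·1.0000) / (4.7) = -1.3404
Iteration 2:
  α = (6 - (3)·-1.3404) / (6) = 1.6702
  β = (-7 - (-0.7)·0.5000) / (4.7) = -1.4149
Change: (1.1702, -0.0745) → max |·| = 1.1702

1.1702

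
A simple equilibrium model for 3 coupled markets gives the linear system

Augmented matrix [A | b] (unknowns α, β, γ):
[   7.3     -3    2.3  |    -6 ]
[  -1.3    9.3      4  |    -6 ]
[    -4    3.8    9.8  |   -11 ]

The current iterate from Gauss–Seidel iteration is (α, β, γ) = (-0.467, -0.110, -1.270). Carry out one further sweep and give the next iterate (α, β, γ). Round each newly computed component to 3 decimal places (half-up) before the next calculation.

One sweep:
  α = (-6 - (-3)·-0.110 - (2.3)·-1.270) / (7.3) = -0.467
  β = (-6 - (-1.3)·-0.467 - (4)·-1.270) / (9.3) = -0.164
  γ = (-11 - (-4)·-0.467 - (3.8)·-0.164) / (9.8) = -1.249

(-0.467, -0.164, -1.249)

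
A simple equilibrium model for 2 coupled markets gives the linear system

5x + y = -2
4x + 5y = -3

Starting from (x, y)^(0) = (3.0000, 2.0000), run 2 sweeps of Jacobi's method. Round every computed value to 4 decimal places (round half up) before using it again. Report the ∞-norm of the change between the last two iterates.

Iteration 1:
  x = (-2 - (1)·2.0000) / (5) = -0.8000
  y = (-3 - (4)·3.0000) / (5) = -3.0000
Iteration 2:
  x = (-2 - (1)·-3.0000) / (5) = 0.2000
  y = (-3 - (4)·-0.8000) / (5) = 0.0400
Change: (1.0000, 3.0400) → max |·| = 3.0400

3.0400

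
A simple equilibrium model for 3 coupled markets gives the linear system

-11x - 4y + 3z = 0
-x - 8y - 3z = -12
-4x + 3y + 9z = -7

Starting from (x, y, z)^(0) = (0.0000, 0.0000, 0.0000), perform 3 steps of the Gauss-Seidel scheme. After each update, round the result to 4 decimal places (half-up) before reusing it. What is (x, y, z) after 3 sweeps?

Iteration 1:
  x = (0 - (-4)·0.0000 - (3)·0.0000) / (-11) = 0.0000
  y = (-12 - (-1)·0.0000 - (-3)·0.0000) / (-8) = 1.5000
  z = (-7 - (-4)·0.0000 - (3)·1.5000) / (9) = -1.2778
Iteration 2:
  x = (0 - (-4)·1.5000 - (3)·-1.2778) / (-11) = -0.8939
  y = (-12 - (-1)·-0.8939 - (-3)·-1.2778) / (-8) = 2.0909
  z = (-7 - (-4)·-0.8939 - (3)·2.0909) / (9) = -1.8720
Iteration 3:
  x = (0 - (-4)·2.0909 - (3)·-1.8720) / (-11) = -1.2709
  y = (-12 - (-1)·-1.2709 - (-3)·-1.8720) / (-8) = 2.3609
  z = (-7 - (-4)·-1.2709 - (3)·2.3609) / (9) = -2.1296

(-1.2709, 2.3609, -2.1296)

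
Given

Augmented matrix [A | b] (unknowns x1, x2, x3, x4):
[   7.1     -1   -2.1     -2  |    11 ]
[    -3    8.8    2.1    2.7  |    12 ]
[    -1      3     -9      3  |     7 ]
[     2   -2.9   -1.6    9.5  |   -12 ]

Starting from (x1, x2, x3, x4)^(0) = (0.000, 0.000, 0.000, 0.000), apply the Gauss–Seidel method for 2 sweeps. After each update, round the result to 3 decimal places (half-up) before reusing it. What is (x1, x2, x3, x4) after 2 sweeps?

(1.421, 2.251, -0.540, -0.966)

Iteration 1:
  x1 = (11 - (-1)·0.000 - (-2.1)·0.000 - (-2)·0.000) / (7.1) = 1.549
  x2 = (12 - (-3)·1.549 - (2.1)·0.000 - (2.7)·0.000) / (8.8) = 1.892
  x3 = (7 - (-1)·1.549 - (3)·1.892 - (3)·0.000) / (-9) = -0.319
  x4 = (-12 - (2)·1.549 - (-2.9)·1.892 - (-1.6)·-0.319) / (9.5) = -1.065
Iteration 2:
  x1 = (11 - (-1)·1.892 - (-2.1)·-0.319 - (-2)·-1.065) / (7.1) = 1.421
  x2 = (12 - (-3)·1.421 - (2.1)·-0.319 - (2.7)·-1.065) / (8.8) = 2.251
  x3 = (7 - (-1)·1.421 - (3)·2.251 - (3)·-1.065) / (-9) = -0.540
  x4 = (-12 - (2)·1.421 - (-2.9)·2.251 - (-1.6)·-0.540) / (9.5) = -0.966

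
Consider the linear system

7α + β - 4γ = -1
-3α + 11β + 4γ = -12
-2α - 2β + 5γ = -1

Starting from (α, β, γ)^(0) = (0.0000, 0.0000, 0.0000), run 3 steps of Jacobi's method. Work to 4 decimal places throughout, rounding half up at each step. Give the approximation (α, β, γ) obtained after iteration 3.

(-0.3881, -0.8664, -0.6634)

Iteration 1:
  α = (-1 - (1)·0.0000 - (-4)·0.0000) / (7) = -0.1429
  β = (-12 - (-3)·0.0000 - (4)·0.0000) / (11) = -1.0909
  γ = (-1 - (-2)·0.0000 - (-2)·0.0000) / (5) = -0.2000
Iteration 2:
  α = (-1 - (1)·-1.0909 - (-4)·-0.2000) / (7) = -0.1013
  β = (-12 - (-3)·-0.1429 - (4)·-0.2000) / (11) = -1.0572
  γ = (-1 - (-2)·-0.1429 - (-2)·-1.0909) / (5) = -0.6935
Iteration 3:
  α = (-1 - (1)·-1.0572 - (-4)·-0.6935) / (7) = -0.3881
  β = (-12 - (-3)·-0.1013 - (4)·-0.6935) / (11) = -0.8664
  γ = (-1 - (-2)·-0.1013 - (-2)·-1.0572) / (5) = -0.6634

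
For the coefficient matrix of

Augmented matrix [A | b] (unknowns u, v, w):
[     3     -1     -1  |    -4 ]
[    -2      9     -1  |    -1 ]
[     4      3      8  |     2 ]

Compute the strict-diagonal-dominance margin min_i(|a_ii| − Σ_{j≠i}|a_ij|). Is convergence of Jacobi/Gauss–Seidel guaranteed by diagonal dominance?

1

row 1: |3| − (1+1) = 1
row 2: |9| − (2+1) = 6
row 3: |8| − (4+3) = 1
minimum over rows = 1 → strictly diagonally dominant (convergence guaranteed)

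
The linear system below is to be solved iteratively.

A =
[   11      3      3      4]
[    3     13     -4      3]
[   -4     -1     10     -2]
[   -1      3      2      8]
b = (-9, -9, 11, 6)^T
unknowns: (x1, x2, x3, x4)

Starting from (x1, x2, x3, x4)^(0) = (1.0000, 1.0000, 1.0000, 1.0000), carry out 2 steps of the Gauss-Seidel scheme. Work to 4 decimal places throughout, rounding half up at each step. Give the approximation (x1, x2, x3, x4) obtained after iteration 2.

Iteration 1:
  x1 = (-9 - (3)·1.0000 - (3)·1.0000 - (4)·1.0000) / (11) = -1.7273
  x2 = (-9 - (3)·-1.7273 - (-4)·1.0000 - (3)·1.0000) / (13) = -0.2168
  x3 = (11 - (-4)·-1.7273 - (-1)·-0.2168 - (-2)·1.0000) / (10) = 0.5874
  x4 = (6 - (-1)·-1.7273 - (3)·-0.2168 - (2)·0.5874) / (8) = 0.4685
Iteration 2:
  x1 = (-9 - (3)·-0.2168 - (3)·0.5874 - (4)·0.4685) / (11) = -1.0896
  x2 = (-9 - (3)·-1.0896 - (-4)·0.5874 - (3)·0.4685) / (13) = -0.3682
  x3 = (11 - (-4)·-1.0896 - (-1)·-0.3682 - (-2)·0.4685) / (10) = 0.7210
  x4 = (6 - (-1)·-1.0896 - (3)·-0.3682 - (2)·0.7210) / (8) = 0.5716

(-1.0896, -0.3682, 0.7210, 0.5716)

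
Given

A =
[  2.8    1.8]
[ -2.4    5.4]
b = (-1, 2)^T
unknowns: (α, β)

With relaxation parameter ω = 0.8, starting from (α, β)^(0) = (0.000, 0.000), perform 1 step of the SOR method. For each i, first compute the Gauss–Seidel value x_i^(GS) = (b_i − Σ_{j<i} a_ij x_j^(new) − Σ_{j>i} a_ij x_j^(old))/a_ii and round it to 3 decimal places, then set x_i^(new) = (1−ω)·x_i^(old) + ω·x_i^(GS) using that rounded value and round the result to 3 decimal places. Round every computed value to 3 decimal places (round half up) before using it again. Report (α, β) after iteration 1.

Iteration 1:
  α: GS value = (-1 - (1.8)·0.000) / (2.8) = -0.357;  α ← (1−ω)·0.000 + ω·-0.357 = -0.286
  β: GS value = (2 - (-2.4)·-0.286) / (5.4) = 0.243;  β ← (1−ω)·0.000 + ω·0.243 = 0.194

(-0.286, 0.194)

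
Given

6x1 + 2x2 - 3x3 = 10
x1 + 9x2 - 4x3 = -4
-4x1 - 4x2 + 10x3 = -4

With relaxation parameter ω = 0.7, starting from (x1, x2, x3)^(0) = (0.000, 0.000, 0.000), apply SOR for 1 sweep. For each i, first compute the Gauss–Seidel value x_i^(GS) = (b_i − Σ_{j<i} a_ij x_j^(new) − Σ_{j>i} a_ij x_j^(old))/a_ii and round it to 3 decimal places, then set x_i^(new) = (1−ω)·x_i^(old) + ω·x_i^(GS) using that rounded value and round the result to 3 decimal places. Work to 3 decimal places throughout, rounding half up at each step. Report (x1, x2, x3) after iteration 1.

(1.167, -0.402, -0.066)

Iteration 1:
  x1: GS value = (10 - (2)·0.000 - (-3)·0.000) / (6) = 1.667;  x1 ← (1−ω)·0.000 + ω·1.667 = 1.167
  x2: GS value = (-4 - (1)·1.167 - (-4)·0.000) / (9) = -0.574;  x2 ← (1−ω)·0.000 + ω·-0.574 = -0.402
  x3: GS value = (-4 - (-4)·1.167 - (-4)·-0.402) / (10) = -0.094;  x3 ← (1−ω)·0.000 + ω·-0.094 = -0.066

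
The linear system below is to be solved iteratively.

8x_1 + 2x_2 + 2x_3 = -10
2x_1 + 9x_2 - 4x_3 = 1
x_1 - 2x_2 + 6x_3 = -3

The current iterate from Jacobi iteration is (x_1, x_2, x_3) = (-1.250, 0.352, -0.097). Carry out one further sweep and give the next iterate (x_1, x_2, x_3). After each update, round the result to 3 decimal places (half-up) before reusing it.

(-1.314, 0.346, -0.174)

One sweep:
  x_1 = (-10 - (2)·0.352 - (2)·-0.097) / (8) = -1.314
  x_2 = (1 - (2)·-1.250 - (-4)·-0.097) / (9) = 0.346
  x_3 = (-3 - (1)·-1.250 - (-2)·0.352) / (6) = -0.174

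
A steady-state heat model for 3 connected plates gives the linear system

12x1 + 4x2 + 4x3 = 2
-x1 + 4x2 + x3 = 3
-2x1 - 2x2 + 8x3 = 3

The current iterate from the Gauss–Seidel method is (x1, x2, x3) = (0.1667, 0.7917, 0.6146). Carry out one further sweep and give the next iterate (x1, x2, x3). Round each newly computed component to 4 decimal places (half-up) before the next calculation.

(-0.3021, 0.5208, 0.4297)

One sweep:
  x1 = (2 - (4)·0.7917 - (4)·0.6146) / (12) = -0.3021
  x2 = (3 - (-1)·-0.3021 - (1)·0.6146) / (4) = 0.5208
  x3 = (3 - (-2)·-0.3021 - (-2)·0.5208) / (8) = 0.4297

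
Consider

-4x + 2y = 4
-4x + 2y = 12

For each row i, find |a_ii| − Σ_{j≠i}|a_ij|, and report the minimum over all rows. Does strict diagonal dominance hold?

row 1: |-4| − (2) = 2
row 2: |2| − (4) = -2
minimum over rows = -2 → not strictly diagonally dominant

-2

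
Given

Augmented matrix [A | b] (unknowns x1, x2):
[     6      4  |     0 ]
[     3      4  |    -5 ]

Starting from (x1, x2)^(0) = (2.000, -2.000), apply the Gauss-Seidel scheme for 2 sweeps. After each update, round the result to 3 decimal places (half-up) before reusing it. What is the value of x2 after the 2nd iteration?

Iteration 1:
  x1 = (0 - (4)·-2.000) / (6) = 1.333
  x2 = (-5 - (3)·1.333) / (4) = -2.250
Iteration 2:
  x1 = (0 - (4)·-2.250) / (6) = 1.500
  x2 = (-5 - (3)·1.500) / (4) = -2.375

-2.375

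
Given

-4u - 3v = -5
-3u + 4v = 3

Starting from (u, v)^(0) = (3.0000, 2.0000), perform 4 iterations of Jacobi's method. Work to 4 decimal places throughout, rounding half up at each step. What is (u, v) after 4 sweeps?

(1.2500, 1.3711)

Iteration 1:
  u = (-5 - (-3)·2.0000) / (-4) = -0.2500
  v = (3 - (-3)·3.0000) / (4) = 3.0000
Iteration 2:
  u = (-5 - (-3)·3.0000) / (-4) = -1.0000
  v = (3 - (-3)·-0.2500) / (4) = 0.5625
Iteration 3:
  u = (-5 - (-3)·0.5625) / (-4) = 0.8281
  v = (3 - (-3)·-1.0000) / (4) = 0.0000
Iteration 4:
  u = (-5 - (-3)·0.0000) / (-4) = 1.2500
  v = (3 - (-3)·0.8281) / (4) = 1.3711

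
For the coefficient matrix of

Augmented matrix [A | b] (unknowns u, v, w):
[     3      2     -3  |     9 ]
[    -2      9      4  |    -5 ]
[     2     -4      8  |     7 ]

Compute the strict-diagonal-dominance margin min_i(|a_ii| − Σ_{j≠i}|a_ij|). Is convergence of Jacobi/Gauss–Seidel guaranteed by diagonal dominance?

-2

row 1: |3| − (2+3) = -2
row 2: |9| − (2+4) = 3
row 3: |8| − (2+4) = 2
minimum over rows = -2 → not strictly diagonally dominant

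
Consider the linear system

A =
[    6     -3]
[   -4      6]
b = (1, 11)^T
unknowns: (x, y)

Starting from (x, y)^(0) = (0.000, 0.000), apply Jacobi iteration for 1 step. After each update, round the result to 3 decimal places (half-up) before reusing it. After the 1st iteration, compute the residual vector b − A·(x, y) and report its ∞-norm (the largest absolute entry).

5.497

Iteration 1:
  x = (1 - (-3)·0.000) / (6) = 0.167
  y = (11 - (-4)·0.000) / (6) = 1.833
Residual b − A·x = (5.497, 0.670); ∞-norm = 5.497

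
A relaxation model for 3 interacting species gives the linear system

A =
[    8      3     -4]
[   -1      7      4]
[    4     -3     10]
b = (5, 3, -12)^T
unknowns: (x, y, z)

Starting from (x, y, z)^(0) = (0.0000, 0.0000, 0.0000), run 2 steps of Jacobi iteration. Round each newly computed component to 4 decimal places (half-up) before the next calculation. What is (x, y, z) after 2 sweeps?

(-0.1357, 1.2036, -1.3214)

Iteration 1:
  x = (5 - (3)·0.0000 - (-4)·0.0000) / (8) = 0.6250
  y = (3 - (-1)·0.0000 - (4)·0.0000) / (7) = 0.4286
  z = (-12 - (4)·0.0000 - (-3)·0.0000) / (10) = -1.2000
Iteration 2:
  x = (5 - (3)·0.4286 - (-4)·-1.2000) / (8) = -0.1357
  y = (3 - (-1)·0.6250 - (4)·-1.2000) / (7) = 1.2036
  z = (-12 - (4)·0.6250 - (-3)·0.4286) / (10) = -1.3214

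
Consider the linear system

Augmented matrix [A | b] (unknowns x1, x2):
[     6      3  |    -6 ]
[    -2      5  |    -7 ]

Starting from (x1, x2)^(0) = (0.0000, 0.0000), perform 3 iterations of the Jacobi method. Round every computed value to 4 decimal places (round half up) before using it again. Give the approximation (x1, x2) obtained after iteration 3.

(-0.1000, -1.5200)

Iteration 1:
  x1 = (-6 - (3)·0.0000) / (6) = -1.0000
  x2 = (-7 - (-2)·0.0000) / (5) = -1.4000
Iteration 2:
  x1 = (-6 - (3)·-1.4000) / (6) = -0.3000
  x2 = (-7 - (-2)·-1.0000) / (5) = -1.8000
Iteration 3:
  x1 = (-6 - (3)·-1.8000) / (6) = -0.1000
  x2 = (-7 - (-2)·-0.3000) / (5) = -1.5200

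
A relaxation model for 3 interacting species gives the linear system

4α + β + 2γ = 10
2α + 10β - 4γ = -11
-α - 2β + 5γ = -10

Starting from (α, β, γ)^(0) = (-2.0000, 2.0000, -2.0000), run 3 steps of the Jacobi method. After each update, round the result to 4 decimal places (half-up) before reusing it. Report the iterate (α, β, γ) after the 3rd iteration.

Iteration 1:
  α = (10 - (1)·2.0000 - (2)·-2.0000) / (4) = 3.0000
  β = (-11 - (2)·-2.0000 - (-4)·-2.0000) / (10) = -1.5000
  γ = (-10 - (-1)·-2.0000 - (-2)·2.0000) / (5) = -1.6000
Iteration 2:
  α = (10 - (1)·-1.5000 - (2)·-1.6000) / (4) = 3.6750
  β = (-11 - (2)·3.0000 - (-4)·-1.6000) / (10) = -2.3400
  γ = (-10 - (-1)·3.0000 - (-2)·-1.5000) / (5) = -2.0000
Iteration 3:
  α = (10 - (1)·-2.3400 - (2)·-2.0000) / (4) = 4.0850
  β = (-11 - (2)·3.6750 - (-4)·-2.0000) / (10) = -2.6350
  γ = (-10 - (-1)·3.6750 - (-2)·-2.3400) / (5) = -2.2010

(4.0850, -2.6350, -2.2010)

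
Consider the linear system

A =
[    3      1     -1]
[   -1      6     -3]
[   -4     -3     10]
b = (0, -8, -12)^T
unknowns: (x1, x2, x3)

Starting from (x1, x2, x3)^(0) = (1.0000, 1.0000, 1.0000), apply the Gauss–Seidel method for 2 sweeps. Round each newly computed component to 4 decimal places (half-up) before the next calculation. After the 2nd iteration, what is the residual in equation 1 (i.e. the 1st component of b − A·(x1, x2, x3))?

Iteration 1:
  x1 = (0 - (1)·1.0000 - (-1)·1.0000) / (3) = 0.0000
  x2 = (-8 - (-1)·0.0000 - (-3)·1.0000) / (6) = -0.8333
  x3 = (-12 - (-4)·0.0000 - (-3)·-0.8333) / (10) = -1.4500
Iteration 2:
  x1 = (0 - (1)·-0.8333 - (-1)·-1.4500) / (3) = -0.2056
  x2 = (-8 - (-1)·-0.2056 - (-3)·-1.4500) / (6) = -2.0926
  x3 = (-12 - (-4)·-0.2056 - (-3)·-2.0926) / (10) = -1.9100
Residual b − A·x = (0.7994, -1.3800, -0.0002)

0.7994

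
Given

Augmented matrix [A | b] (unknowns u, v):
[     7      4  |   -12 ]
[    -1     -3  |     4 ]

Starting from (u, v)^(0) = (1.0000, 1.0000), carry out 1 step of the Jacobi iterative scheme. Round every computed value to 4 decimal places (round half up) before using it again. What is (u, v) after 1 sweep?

(-2.2857, -1.6667)

Iteration 1:
  u = (-12 - (4)·1.0000) / (7) = -2.2857
  v = (4 - (-1)·1.0000) / (-3) = -1.6667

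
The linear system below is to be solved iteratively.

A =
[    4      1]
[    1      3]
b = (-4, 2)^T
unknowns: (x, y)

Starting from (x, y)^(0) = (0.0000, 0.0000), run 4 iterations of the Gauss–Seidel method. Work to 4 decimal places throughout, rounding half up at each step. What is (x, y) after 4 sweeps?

(-1.2726, 1.0909)

Iteration 1:
  x = (-4 - (1)·0.0000) / (4) = -1.0000
  y = (2 - (1)·-1.0000) / (3) = 1.0000
Iteration 2:
  x = (-4 - (1)·1.0000) / (4) = -1.2500
  y = (2 - (1)·-1.2500) / (3) = 1.0833
Iteration 3:
  x = (-4 - (1)·1.0833) / (4) = -1.2708
  y = (2 - (1)·-1.2708) / (3) = 1.0903
Iteration 4:
  x = (-4 - (1)·1.0903) / (4) = -1.2726
  y = (2 - (1)·-1.2726) / (3) = 1.0909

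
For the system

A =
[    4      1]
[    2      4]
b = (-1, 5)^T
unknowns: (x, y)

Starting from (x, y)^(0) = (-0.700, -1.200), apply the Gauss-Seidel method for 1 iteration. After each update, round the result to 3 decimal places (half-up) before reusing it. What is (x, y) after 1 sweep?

Iteration 1:
  x = (-1 - (1)·-1.200) / (4) = 0.050
  y = (5 - (2)·0.050) / (4) = 1.225

(0.050, 1.225)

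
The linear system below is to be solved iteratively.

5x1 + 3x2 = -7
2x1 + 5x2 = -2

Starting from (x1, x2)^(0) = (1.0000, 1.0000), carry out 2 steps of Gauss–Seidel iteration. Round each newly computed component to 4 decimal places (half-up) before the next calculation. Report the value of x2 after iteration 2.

0.2560

Iteration 1:
  x1 = (-7 - (3)·1.0000) / (5) = -2.0000
  x2 = (-2 - (2)·-2.0000) / (5) = 0.4000
Iteration 2:
  x1 = (-7 - (3)·0.4000) / (5) = -1.6400
  x2 = (-2 - (2)·-1.6400) / (5) = 0.2560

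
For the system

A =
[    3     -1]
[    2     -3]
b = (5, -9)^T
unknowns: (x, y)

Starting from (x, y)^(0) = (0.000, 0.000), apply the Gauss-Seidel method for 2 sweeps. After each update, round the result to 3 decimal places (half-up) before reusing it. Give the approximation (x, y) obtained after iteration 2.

Iteration 1:
  x = (5 - (-1)·0.000) / (3) = 1.667
  y = (-9 - (2)·1.667) / (-3) = 4.111
Iteration 2:
  x = (5 - (-1)·4.111) / (3) = 3.037
  y = (-9 - (2)·3.037) / (-3) = 5.025

(3.037, 5.025)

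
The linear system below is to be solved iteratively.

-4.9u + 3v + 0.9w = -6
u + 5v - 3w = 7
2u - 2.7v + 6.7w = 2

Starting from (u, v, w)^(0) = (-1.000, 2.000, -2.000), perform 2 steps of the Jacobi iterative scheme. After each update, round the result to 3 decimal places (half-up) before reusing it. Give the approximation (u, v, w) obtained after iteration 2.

Iteration 1:
  u = (-6 - (3)·2.000 - (0.9)·-2.000) / (-4.9) = 2.082
  v = (7 - (1)·-1.000 - (-3)·-2.000) / (5) = 0.400
  w = (2 - (2)·-1.000 - (-2.7)·2.000) / (6.7) = 1.403
Iteration 2:
  u = (-6 - (3)·0.400 - (0.9)·1.403) / (-4.9) = 1.727
  v = (7 - (1)·2.082 - (-3)·1.403) / (5) = 1.825
  w = (2 - (2)·2.082 - (-2.7)·0.400) / (6.7) = -0.162

(1.727, 1.825, -0.162)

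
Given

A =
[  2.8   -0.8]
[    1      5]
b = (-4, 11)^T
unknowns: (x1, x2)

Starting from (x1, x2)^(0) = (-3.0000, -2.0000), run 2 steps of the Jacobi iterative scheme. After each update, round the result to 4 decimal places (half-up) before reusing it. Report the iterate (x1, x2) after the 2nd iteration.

(-0.6286, 2.6000)

Iteration 1:
  x1 = (-4 - (-0.8)·-2.0000) / (2.8) = -2.0000
  x2 = (11 - (1)·-3.0000) / (5) = 2.8000
Iteration 2:
  x1 = (-4 - (-0.8)·2.8000) / (2.8) = -0.6286
  x2 = (11 - (1)·-2.0000) / (5) = 2.6000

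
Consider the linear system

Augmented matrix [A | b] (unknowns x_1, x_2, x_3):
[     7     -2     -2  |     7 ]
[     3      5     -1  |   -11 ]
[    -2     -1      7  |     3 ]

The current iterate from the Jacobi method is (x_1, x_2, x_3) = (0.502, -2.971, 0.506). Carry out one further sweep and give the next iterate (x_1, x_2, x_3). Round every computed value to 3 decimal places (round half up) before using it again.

One sweep:
  x_1 = (7 - (-2)·-2.971 - (-2)·0.506) / (7) = 0.296
  x_2 = (-11 - (3)·0.502 - (-1)·0.506) / (5) = -2.400
  x_3 = (3 - (-2)·0.502 - (-1)·-2.971) / (7) = 0.148

(0.296, -2.400, 0.148)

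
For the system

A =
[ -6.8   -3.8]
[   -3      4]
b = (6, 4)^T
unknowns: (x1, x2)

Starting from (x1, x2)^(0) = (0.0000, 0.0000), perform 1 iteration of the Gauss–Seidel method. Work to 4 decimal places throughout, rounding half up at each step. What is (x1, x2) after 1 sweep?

(-0.8824, 0.3382)

Iteration 1:
  x1 = (6 - (-3.8)·0.0000) / (-6.8) = -0.8824
  x2 = (4 - (-3)·-0.8824) / (4) = 0.3382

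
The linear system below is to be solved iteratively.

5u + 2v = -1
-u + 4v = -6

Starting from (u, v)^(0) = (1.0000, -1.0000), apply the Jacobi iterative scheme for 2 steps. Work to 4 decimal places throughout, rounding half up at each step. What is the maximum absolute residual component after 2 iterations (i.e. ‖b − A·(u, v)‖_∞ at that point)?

Iteration 1:
  u = (-1 - (2)·-1.0000) / (5) = 0.2000
  v = (-6 - (-1)·1.0000) / (4) = -1.2500
Iteration 2:
  u = (-1 - (2)·-1.2500) / (5) = 0.3000
  v = (-6 - (-1)·0.2000) / (4) = -1.4500
Residual b − A·x = (0.4000, 0.1000); ∞-norm = 0.4000

0.4000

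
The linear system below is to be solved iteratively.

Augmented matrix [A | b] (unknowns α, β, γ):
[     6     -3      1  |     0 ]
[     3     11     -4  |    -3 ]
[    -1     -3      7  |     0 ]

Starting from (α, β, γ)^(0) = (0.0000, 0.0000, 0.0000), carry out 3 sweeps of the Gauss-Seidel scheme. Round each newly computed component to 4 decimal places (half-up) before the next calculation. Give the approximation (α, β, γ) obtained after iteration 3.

(-0.1187, -0.2906, -0.1415)

Iteration 1:
  α = (0 - (-3)·0.0000 - (1)·0.0000) / (6) = 0.0000
  β = (-3 - (3)·0.0000 - (-4)·0.0000) / (11) = -0.2727
  γ = (0 - (-1)·0.0000 - (-3)·-0.2727) / (7) = -0.1169
Iteration 2:
  α = (0 - (-3)·-0.2727 - (1)·-0.1169) / (6) = -0.1169
  β = (-3 - (3)·-0.1169 - (-4)·-0.1169) / (11) = -0.2834
  γ = (0 - (-1)·-0.1169 - (-3)·-0.2834) / (7) = -0.1382
Iteration 3:
  α = (0 - (-3)·-0.2834 - (1)·-0.1382) / (6) = -0.1187
  β = (-3 - (3)·-0.1187 - (-4)·-0.1382) / (11) = -0.2906
  γ = (0 - (-1)·-0.1187 - (-3)·-0.2906) / (7) = -0.1415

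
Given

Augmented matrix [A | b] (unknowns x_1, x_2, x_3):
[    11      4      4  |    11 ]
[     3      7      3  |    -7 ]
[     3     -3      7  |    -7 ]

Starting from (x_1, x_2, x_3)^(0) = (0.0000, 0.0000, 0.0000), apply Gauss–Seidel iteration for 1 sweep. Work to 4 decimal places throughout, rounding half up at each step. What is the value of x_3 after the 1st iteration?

-2.0408

Iteration 1:
  x_1 = (11 - (4)·0.0000 - (4)·0.0000) / (11) = 1.0000
  x_2 = (-7 - (3)·1.0000 - (3)·0.0000) / (7) = -1.4286
  x_3 = (-7 - (3)·1.0000 - (-3)·-1.4286) / (7) = -2.0408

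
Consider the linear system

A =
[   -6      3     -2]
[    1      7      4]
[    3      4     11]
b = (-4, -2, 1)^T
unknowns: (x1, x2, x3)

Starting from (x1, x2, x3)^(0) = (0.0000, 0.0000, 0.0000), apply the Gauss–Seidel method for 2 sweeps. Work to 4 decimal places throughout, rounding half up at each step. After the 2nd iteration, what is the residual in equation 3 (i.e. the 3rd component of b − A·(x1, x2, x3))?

-0.0002

Iteration 1:
  x1 = (-4 - (3)·0.0000 - (-2)·0.0000) / (-6) = 0.6667
  x2 = (-2 - (1)·0.6667 - (4)·0.0000) / (7) = -0.3810
  x3 = (1 - (3)·0.6667 - (4)·-0.3810) / (11) = 0.0476
Iteration 2:
  x1 = (-4 - (3)·-0.3810 - (-2)·0.0476) / (-6) = 0.4603
  x2 = (-2 - (1)·0.4603 - (4)·0.0476) / (7) = -0.3787
  x3 = (1 - (3)·0.4603 - (4)·-0.3787) / (11) = 0.1031
Residual b − A·x = (0.1041, -0.2218, -0.0002)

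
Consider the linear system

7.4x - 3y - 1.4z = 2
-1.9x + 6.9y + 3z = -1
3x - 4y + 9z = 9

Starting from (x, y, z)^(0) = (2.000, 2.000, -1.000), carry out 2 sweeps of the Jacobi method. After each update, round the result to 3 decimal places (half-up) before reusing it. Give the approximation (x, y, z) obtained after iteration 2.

Iteration 1:
  x = (2 - (-3)·2.000 - (-1.4)·-1.000) / (7.4) = 0.892
  y = (-1 - (-1.9)·2.000 - (3)·-1.000) / (6.9) = 0.841
  z = (9 - (3)·2.000 - (-4)·2.000) / (9) = 1.222
Iteration 2:
  x = (2 - (-3)·0.841 - (-1.4)·1.222) / (7.4) = 0.842
  y = (-1 - (-1.9)·0.892 - (3)·1.222) / (6.9) = -0.431
  z = (9 - (3)·0.892 - (-4)·0.841) / (9) = 1.076

(0.842, -0.431, 1.076)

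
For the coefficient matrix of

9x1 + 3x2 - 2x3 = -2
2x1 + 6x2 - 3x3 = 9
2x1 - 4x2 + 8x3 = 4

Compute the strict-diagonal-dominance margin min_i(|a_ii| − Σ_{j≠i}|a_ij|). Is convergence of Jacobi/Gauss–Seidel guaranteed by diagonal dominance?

row 1: |9| − (3+2) = 4
row 2: |6| − (2+3) = 1
row 3: |8| − (2+4) = 2
minimum over rows = 1 → strictly diagonally dominant (convergence guaranteed)

1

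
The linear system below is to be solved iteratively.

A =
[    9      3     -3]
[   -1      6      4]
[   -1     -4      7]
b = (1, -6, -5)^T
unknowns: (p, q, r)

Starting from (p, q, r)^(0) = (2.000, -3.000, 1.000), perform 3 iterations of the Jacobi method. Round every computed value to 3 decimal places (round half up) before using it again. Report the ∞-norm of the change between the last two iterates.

0.915

Iteration 1:
  p = (1 - (3)·-3.000 - (-3)·1.000) / (9) = 1.444
  q = (-6 - (-1)·2.000 - (4)·1.000) / (6) = -1.333
  r = (-5 - (-1)·2.000 - (-4)·-3.000) / (7) = -2.143
Iteration 2:
  p = (1 - (3)·-1.333 - (-3)·-2.143) / (9) = -0.159
  q = (-6 - (-1)·1.444 - (4)·-2.143) / (6) = 0.669
  r = (-5 - (-1)·1.444 - (-4)·-1.333) / (7) = -1.270
Iteration 3:
  p = (1 - (3)·0.669 - (-3)·-1.270) / (9) = -0.535
  q = (-6 - (-1)·-0.159 - (4)·-1.270) / (6) = -0.180
  r = (-5 - (-1)·-0.159 - (-4)·0.669) / (7) = -0.355
Change: (-0.376, -0.849, 0.915) → max |·| = 0.915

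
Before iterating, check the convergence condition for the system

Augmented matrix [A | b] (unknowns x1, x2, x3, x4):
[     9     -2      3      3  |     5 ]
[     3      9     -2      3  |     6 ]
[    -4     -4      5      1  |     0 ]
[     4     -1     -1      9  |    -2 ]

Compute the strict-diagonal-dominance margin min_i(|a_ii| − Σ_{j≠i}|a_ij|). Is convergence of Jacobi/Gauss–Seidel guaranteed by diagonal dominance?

-4

row 1: |9| − (2+3+3) = 1
row 2: |9| − (3+2+3) = 1
row 3: |5| − (4+4+1) = -4
row 4: |9| − (4+1+1) = 3
minimum over rows = -4 → not strictly diagonally dominant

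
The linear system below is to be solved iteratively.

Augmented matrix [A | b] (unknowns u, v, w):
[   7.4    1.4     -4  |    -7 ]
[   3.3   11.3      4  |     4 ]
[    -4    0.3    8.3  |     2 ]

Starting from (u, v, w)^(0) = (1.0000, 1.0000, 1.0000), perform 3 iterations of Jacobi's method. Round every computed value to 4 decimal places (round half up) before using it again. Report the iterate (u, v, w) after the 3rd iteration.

Iteration 1:
  u = (-7 - (1.4)·1.0000 - (-4)·1.0000) / (7.4) = -0.5946
  v = (4 - (3.3)·1.0000 - (4)·1.0000) / (11.3) = -0.2920
  w = (2 - (-4)·1.0000 - (0.3)·1.0000) / (8.3) = 0.6867
Iteration 2:
  u = (-7 - (1.4)·-0.2920 - (-4)·0.6867) / (7.4) = -0.5195
  v = (4 - (3.3)·-0.5946 - (4)·0.6867) / (11.3) = 0.2845
  w = (2 - (-4)·-0.5946 - (0.3)·-0.2920) / (8.3) = -0.0350
Iteration 3:
  u = (-7 - (1.4)·0.2845 - (-4)·-0.0350) / (7.4) = -1.0187
  v = (4 - (3.3)·-0.5195 - (4)·-0.0350) / (11.3) = 0.5181
  w = (2 - (-4)·-0.5195 - (0.3)·0.2845) / (8.3) = -0.0197

(-1.0187, 0.5181, -0.0197)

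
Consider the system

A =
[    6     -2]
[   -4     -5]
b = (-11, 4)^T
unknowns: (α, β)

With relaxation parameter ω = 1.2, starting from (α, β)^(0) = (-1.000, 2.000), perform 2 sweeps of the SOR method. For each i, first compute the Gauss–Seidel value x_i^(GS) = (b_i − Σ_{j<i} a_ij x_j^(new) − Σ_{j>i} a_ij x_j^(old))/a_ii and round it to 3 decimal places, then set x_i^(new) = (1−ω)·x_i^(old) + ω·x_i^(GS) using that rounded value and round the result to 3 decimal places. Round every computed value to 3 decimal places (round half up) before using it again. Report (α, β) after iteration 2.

Iteration 1:
  α: GS value = (-11 - (-2)·2.000) / (6) = -1.167;  α ← (1−ω)·-1.000 + ω·-1.167 = -1.200
  β: GS value = (4 - (-4)·-1.200) / (-5) = 0.160;  β ← (1−ω)·2.000 + ω·0.160 = -0.208
Iteration 2:
  α: GS value = (-11 - (-2)·-0.208) / (6) = -1.903;  α ← (1−ω)·-1.200 + ω·-1.903 = -2.044
  β: GS value = (4 - (-4)·-2.044) / (-5) = 0.835;  β ← (1−ω)·-0.208 + ω·0.835 = 1.044

(-2.044, 1.044)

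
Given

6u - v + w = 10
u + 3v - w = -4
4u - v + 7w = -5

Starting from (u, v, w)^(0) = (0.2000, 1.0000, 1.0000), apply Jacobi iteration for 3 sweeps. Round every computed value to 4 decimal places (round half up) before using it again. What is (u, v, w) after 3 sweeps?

Iteration 1:
  u = (10 - (-1)·1.0000 - (1)·1.0000) / (6) = 1.6667
  v = (-4 - (1)·0.2000 - (-1)·1.0000) / (3) = -1.0667
  w = (-5 - (4)·0.2000 - (-1)·1.0000) / (7) = -0.6857
Iteration 2:
  u = (10 - (-1)·-1.0667 - (1)·-0.6857) / (6) = 1.6032
  v = (-4 - (1)·1.6667 - (-1)·-0.6857) / (3) = -2.1175
  w = (-5 - (4)·1.6667 - (-1)·-1.0667) / (7) = -1.8191
Iteration 3:
  u = (10 - (-1)·-2.1175 - (1)·-1.8191) / (6) = 1.6169
  v = (-4 - (1)·1.6032 - (-1)·-1.8191) / (3) = -2.4741
  w = (-5 - (4)·1.6032 - (-1)·-2.1175) / (7) = -1.9329

(1.6169, -2.4741, -1.9329)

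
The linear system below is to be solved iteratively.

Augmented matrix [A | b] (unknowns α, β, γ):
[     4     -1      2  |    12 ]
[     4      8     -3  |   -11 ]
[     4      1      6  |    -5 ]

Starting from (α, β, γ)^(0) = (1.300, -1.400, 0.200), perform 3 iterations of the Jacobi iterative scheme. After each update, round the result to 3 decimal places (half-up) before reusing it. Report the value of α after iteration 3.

Iteration 1:
  α = (12 - (-1)·-1.400 - (2)·0.200) / (4) = 2.550
  β = (-11 - (4)·1.300 - (-3)·0.200) / (8) = -1.950
  γ = (-5 - (4)·1.300 - (1)·-1.400) / (6) = -1.467
Iteration 2:
  α = (12 - (-1)·-1.950 - (2)·-1.467) / (4) = 3.246
  β = (-11 - (4)·2.550 - (-3)·-1.467) / (8) = -3.200
  γ = (-5 - (4)·2.550 - (1)·-1.950) / (6) = -2.208
Iteration 3:
  α = (12 - (-1)·-3.200 - (2)·-2.208) / (4) = 3.304
  β = (-11 - (4)·3.246 - (-3)·-2.208) / (8) = -3.826
  γ = (-5 - (4)·3.246 - (1)·-3.200) / (6) = -2.464

3.304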